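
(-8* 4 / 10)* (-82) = 1312 / 5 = 262.40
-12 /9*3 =-4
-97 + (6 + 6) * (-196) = -2449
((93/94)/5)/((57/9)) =279/8930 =0.03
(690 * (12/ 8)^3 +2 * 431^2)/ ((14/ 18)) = 1922661/ 4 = 480665.25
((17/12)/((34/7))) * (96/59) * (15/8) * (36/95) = 378/1121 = 0.34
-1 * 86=-86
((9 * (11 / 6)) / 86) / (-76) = -33 / 13072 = -0.00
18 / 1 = 18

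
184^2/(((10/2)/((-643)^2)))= 13997729344/5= 2799545868.80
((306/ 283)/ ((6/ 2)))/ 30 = 17/ 1415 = 0.01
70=70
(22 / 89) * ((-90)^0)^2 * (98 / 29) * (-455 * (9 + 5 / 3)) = -31391360 / 7743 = -4054.16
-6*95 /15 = -38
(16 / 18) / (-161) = -8 / 1449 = -0.01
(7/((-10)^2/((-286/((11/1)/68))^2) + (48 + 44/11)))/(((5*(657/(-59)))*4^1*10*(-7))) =5763238/667441980225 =0.00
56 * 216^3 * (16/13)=9029615616/13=694585816.62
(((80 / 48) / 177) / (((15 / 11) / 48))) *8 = 1408 / 531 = 2.65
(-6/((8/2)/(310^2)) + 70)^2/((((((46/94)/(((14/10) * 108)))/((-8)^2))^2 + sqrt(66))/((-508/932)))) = 180304288366560157756293120000/411242855691494328292379471623 - 70503330044021707998110747454131404800 * sqrt(66)/411242855691494328292379471623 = -1392782276.52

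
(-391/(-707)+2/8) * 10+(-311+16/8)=-425571/1414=-300.97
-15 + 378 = 363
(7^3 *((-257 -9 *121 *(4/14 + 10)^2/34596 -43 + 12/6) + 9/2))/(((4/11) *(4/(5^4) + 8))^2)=-9249132470703125/770030572032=-12011.38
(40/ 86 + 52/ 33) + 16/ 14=31624/ 9933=3.18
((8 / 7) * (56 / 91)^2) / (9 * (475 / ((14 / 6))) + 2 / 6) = 768 / 3251729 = 0.00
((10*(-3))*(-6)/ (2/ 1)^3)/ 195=3/ 26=0.12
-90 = -90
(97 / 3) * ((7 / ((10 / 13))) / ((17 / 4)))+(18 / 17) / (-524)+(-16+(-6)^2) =5961413 / 66810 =89.23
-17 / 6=-2.83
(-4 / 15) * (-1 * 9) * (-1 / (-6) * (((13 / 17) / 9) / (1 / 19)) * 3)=494 / 255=1.94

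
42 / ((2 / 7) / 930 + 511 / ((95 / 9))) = 1298745 / 1496984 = 0.87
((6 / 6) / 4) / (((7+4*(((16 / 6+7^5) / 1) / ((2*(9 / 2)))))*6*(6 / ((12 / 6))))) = 3 / 1615240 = 0.00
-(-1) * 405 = 405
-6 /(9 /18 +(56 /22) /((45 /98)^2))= -267300 /560099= -0.48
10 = 10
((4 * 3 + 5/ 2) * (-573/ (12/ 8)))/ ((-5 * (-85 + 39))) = -5539/ 230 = -24.08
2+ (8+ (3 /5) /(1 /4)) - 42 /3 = -8 /5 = -1.60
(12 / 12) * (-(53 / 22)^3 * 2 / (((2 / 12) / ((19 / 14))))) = -8485989 / 37268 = -227.70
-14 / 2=-7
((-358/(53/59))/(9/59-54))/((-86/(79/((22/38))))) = -935271599/79644213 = -11.74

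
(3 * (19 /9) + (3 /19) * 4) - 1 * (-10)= 967 /57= 16.96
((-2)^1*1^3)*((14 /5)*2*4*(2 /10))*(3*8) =-5376 /25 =-215.04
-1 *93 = -93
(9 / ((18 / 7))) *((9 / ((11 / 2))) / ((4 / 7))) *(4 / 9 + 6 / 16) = 2891 / 352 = 8.21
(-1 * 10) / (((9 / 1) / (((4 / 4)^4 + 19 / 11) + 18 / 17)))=-2360 / 561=-4.21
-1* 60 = -60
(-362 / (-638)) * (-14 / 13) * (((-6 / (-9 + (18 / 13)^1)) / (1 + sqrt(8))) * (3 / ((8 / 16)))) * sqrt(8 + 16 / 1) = -11584 * sqrt(3) / 3509 + 2896 * sqrt(6) / 3509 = -3.70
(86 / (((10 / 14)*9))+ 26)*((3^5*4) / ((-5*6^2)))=-5316 / 25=-212.64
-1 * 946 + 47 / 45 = -42523 / 45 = -944.96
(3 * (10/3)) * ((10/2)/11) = 50/11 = 4.55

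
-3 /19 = -0.16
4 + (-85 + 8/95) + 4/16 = -30653/380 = -80.67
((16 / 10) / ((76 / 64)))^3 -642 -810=-1242811348 / 857375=-1449.55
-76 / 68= -19 / 17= -1.12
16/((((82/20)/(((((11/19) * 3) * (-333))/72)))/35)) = -854700/779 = -1097.18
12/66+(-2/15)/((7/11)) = -32/1155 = -0.03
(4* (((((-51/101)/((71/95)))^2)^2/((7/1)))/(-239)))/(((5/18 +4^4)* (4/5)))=-49592686473056250/20407898498216977377469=-0.00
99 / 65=1.52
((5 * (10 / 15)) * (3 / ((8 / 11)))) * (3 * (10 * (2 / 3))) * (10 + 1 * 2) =3300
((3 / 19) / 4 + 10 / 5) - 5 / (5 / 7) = -377 / 76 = -4.96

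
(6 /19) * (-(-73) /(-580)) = -219 /5510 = -0.04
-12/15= -4/5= -0.80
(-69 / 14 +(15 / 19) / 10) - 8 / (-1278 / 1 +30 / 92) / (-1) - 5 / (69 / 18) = -1107527437 / 179786607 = -6.16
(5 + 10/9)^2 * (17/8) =79.36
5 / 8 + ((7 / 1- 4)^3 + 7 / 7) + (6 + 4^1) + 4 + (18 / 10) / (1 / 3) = 1921 / 40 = 48.02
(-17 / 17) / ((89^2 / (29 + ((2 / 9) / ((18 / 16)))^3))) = -15415885 / 4209544161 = -0.00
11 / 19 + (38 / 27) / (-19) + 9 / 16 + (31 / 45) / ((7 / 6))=476267 / 287280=1.66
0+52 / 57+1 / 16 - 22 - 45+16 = -45623 / 912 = -50.03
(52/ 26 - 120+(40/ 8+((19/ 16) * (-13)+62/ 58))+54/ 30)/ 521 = -291319/ 1208720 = -0.24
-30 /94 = -15 /47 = -0.32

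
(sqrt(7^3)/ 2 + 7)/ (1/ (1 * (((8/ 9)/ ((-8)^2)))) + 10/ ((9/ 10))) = 63/ 748 + 63 * sqrt(7)/ 1496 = 0.20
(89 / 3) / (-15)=-89 / 45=-1.98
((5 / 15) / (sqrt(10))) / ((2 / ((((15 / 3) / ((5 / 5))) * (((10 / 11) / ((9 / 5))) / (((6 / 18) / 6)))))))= 25 * sqrt(10) / 33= 2.40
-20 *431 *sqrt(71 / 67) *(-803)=6921860 *sqrt(4757) / 67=7125487.53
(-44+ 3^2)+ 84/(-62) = -1127/31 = -36.35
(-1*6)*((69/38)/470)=-207/8930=-0.02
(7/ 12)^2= 49/ 144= 0.34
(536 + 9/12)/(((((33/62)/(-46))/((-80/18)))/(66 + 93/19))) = 1447019240/99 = 14616355.96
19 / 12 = 1.58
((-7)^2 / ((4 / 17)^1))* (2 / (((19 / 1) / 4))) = 1666 / 19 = 87.68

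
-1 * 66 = -66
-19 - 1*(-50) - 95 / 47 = 1362 / 47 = 28.98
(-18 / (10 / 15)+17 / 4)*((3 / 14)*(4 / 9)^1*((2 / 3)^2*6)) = -52 / 9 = -5.78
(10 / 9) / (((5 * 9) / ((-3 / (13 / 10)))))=-20 / 351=-0.06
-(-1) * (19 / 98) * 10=95 / 49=1.94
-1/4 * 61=-61/4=-15.25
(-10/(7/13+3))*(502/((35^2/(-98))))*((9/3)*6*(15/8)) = 88101/23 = 3830.48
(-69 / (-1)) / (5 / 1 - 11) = -23 / 2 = -11.50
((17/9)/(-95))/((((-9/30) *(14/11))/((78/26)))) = 187/1197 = 0.16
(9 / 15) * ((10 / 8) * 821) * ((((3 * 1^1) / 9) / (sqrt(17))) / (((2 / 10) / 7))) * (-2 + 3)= 28735 * sqrt(17) / 68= 1742.32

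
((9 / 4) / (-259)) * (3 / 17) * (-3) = 81 / 17612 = 0.00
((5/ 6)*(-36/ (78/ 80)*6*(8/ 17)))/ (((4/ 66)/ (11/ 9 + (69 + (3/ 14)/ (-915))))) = -42982720/ 427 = -100662.11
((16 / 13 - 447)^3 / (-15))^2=1514888375789410650625 / 43441281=34872092648221.19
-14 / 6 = -7 / 3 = -2.33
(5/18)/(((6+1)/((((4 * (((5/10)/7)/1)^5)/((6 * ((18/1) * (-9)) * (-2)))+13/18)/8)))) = 943881125/263473523712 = 0.00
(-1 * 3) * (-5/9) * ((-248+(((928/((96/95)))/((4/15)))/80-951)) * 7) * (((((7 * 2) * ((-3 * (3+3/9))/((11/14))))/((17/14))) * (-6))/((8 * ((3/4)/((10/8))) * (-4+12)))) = -22203547625/71808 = -309207.16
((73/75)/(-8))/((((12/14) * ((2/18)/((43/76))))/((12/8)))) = -65919/60800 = -1.08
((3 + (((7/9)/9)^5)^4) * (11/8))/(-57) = -1219422842668353867357905912934980638211/16850206553235435258033485963527695926514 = -0.07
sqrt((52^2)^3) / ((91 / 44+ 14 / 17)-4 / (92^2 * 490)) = 27262355760640 / 560671043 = 48624.51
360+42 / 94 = 16941 / 47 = 360.45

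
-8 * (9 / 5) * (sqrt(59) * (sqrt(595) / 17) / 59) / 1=-72 * sqrt(35105) / 5015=-2.69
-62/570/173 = -31/49305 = -0.00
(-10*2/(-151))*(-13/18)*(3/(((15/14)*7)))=-52/1359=-0.04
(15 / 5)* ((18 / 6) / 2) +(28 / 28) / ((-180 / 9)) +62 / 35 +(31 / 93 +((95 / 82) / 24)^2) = 6.56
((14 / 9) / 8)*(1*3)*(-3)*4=-7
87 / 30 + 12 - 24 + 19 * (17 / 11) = 2229 / 110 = 20.26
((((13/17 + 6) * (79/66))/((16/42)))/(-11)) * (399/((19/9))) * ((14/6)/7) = -4006485/32912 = -121.73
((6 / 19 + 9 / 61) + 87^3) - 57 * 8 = 762677010 / 1159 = 658047.46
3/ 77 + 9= 696/ 77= 9.04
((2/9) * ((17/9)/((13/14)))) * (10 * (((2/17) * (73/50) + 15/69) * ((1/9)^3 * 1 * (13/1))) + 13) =13372828/2263545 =5.91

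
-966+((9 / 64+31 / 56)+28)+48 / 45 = -6291527 / 6720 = -936.24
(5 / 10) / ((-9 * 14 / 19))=-19 / 252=-0.08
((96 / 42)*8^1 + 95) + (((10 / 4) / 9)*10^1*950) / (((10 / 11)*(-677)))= 4648874 / 42651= 109.00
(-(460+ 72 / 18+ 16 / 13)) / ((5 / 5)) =-465.23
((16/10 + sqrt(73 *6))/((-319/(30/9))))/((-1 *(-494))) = -5 *sqrt(438)/236379 -8/236379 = -0.00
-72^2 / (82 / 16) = -41472 / 41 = -1011.51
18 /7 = 2.57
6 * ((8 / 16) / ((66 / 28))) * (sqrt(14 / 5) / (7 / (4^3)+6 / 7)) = 6272 * sqrt(70) / 23815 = 2.20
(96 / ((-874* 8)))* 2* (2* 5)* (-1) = 120 / 437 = 0.27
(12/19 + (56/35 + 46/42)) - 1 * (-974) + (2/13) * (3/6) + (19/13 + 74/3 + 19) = 1022.53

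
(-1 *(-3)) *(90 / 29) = 9.31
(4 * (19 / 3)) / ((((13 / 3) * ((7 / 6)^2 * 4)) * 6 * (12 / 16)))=152 / 637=0.24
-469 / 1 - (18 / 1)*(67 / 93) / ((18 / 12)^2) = -474.76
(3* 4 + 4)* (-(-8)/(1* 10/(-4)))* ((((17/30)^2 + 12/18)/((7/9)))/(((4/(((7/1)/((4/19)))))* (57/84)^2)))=-2787904/2375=-1173.85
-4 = -4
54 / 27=2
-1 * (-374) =374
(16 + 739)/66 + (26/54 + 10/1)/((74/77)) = 245558/10989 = 22.35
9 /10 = 0.90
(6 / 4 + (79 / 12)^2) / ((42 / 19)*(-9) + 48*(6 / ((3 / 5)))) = 122683 / 1258848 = 0.10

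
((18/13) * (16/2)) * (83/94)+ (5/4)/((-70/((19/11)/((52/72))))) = 140967/14476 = 9.74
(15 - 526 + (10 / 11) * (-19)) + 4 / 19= -110365 / 209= -528.06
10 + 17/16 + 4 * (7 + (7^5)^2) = 18078416561/16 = 1129901035.06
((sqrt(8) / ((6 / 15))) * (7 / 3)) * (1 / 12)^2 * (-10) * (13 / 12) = -2275 * sqrt(2) / 2592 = -1.24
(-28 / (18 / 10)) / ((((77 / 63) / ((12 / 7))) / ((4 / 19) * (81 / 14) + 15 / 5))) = -12240 / 133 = -92.03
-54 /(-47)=54 /47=1.15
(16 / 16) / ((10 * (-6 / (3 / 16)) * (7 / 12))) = -3 / 560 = -0.01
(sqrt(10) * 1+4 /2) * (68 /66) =68 /33+34 * sqrt(10) /33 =5.32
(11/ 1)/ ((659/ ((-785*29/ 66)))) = -22765/ 3954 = -5.76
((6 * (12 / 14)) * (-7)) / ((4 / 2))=-18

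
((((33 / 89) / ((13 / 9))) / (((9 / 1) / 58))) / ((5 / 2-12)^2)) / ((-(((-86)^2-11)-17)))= -319 / 128226839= -0.00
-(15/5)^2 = -9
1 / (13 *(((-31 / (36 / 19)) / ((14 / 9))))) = -56 / 7657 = -0.01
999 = 999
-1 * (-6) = 6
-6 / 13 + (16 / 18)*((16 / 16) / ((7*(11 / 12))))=-970 / 3003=-0.32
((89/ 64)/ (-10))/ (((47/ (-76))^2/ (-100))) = 160645/ 4418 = 36.36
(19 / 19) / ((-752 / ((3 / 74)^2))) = -9 / 4117952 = -0.00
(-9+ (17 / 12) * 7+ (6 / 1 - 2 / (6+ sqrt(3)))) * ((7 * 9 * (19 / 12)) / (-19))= -6055 / 176 - 7 * sqrt(3) / 22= -34.95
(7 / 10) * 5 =7 / 2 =3.50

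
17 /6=2.83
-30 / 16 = -15 / 8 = -1.88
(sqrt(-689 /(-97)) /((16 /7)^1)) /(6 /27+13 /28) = 441* sqrt(66833) /67124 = 1.70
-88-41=-129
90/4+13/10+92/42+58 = 8819/105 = 83.99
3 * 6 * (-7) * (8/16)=-63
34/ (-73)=-34/ 73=-0.47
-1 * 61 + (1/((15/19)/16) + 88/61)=-35951/915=-39.29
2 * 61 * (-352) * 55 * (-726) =1714753920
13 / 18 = 0.72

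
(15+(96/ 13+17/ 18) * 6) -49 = 15.97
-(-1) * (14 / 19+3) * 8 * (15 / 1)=8520 / 19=448.42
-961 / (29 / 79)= -75919 / 29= -2617.90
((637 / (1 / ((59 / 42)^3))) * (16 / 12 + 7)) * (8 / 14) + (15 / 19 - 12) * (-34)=1325702321 / 150822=8789.85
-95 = -95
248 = 248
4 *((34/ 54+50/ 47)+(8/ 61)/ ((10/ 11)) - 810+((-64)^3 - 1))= -407098826776/ 387045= -1051812.65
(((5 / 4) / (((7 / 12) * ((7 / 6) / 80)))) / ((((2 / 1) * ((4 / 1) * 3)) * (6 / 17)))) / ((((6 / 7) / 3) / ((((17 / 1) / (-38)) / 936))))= -7225 / 248976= -0.03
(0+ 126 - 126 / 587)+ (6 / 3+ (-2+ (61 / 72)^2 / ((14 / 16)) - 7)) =318465899 / 2662632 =119.61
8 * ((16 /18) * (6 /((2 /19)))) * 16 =19456 /3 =6485.33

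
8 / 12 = 2 / 3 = 0.67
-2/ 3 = -0.67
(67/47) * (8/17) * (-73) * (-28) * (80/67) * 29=37936640/799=47480.15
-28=-28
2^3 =8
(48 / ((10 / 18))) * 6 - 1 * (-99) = 3087 / 5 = 617.40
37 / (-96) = -37 / 96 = -0.39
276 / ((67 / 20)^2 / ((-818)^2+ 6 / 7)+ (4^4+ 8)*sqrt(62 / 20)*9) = -16248823546300800 / 61430628195254595215091071+ 230189711386584508416000*sqrt(310) / 61430628195254595215091071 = 0.07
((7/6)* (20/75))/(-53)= -14/2385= -0.01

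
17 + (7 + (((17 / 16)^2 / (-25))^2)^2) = 40265325375757441 / 1677721600000000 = 24.00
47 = 47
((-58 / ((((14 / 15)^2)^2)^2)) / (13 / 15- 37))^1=1114857421875 / 399938834176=2.79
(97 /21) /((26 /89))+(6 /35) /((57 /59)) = 118477 /7410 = 15.99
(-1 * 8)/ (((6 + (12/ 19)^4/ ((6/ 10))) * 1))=-521284/ 408243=-1.28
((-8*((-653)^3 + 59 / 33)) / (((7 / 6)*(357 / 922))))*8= 1084412141875712 / 27489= 39448948374.83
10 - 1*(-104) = 114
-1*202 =-202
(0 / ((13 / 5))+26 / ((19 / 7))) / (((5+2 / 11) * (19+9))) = 143 / 2166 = 0.07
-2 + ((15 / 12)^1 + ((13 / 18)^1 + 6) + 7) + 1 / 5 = 2371 / 180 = 13.17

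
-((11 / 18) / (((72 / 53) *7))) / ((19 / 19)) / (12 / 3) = -583 / 36288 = -0.02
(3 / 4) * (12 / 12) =3 / 4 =0.75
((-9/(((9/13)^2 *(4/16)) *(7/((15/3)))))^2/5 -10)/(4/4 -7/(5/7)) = -64.28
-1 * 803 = -803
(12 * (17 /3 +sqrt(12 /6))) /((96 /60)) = 15 * sqrt(2) /2 +85 /2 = 53.11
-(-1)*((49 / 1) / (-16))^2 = 2401 / 256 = 9.38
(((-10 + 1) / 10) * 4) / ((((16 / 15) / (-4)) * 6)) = 9 / 4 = 2.25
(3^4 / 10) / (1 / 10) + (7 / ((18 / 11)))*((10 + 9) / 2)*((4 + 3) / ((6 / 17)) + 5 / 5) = 200371 / 216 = 927.64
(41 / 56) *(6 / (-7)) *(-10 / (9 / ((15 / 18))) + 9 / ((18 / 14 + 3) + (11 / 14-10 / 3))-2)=-181999 / 128772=-1.41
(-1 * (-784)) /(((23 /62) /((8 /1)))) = 16907.13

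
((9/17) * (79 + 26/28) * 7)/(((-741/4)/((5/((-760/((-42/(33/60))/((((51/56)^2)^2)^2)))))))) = -2525289005197557760/1487612453462325333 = -1.70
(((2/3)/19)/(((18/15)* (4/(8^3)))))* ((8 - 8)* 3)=0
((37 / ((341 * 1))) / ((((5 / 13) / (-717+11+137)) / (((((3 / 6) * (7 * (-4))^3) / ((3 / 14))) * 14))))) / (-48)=-36799128184 / 15345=-2398118.49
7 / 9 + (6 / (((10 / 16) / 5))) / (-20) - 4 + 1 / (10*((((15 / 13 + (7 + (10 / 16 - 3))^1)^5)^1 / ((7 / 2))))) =-3967515953745425 / 705691472427009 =-5.62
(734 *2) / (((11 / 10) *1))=14680 / 11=1334.55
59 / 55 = 1.07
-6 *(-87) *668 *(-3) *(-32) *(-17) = -569071872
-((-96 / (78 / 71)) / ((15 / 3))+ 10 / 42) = 17.24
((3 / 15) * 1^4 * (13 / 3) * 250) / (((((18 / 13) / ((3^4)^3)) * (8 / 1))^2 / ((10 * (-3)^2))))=2872674498373875 / 64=44885539037091.80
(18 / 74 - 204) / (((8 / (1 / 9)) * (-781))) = 2513 / 693528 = 0.00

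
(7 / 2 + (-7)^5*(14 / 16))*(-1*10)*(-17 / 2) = -1249723.12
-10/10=-1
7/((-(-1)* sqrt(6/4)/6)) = 34.29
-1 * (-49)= 49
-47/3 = -15.67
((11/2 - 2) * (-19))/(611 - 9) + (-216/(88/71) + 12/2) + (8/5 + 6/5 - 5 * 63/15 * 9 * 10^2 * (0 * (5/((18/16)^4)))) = -1566417/9460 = -165.58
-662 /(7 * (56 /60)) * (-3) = 14895 /49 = 303.98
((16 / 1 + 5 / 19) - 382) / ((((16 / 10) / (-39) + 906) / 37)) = -50137035 / 3356578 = -14.94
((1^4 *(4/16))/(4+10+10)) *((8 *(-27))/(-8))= 9/32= 0.28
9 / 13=0.69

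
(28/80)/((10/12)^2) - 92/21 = -10177/2625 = -3.88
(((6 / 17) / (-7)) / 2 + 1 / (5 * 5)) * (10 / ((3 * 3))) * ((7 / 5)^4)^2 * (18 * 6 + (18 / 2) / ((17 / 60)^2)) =512230569312 / 9595703125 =53.38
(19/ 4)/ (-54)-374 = -80803/ 216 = -374.09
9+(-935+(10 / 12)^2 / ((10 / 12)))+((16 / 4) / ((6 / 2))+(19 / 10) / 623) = -8633194 / 9345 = -923.83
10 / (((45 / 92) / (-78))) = -1594.67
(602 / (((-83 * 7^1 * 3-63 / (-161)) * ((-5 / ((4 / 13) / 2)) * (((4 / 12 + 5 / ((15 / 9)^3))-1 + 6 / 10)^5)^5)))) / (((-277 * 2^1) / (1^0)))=-6946477814501729852736389148049056529998779296875 / 504161161686028365331420492979637278445059980379815936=-0.00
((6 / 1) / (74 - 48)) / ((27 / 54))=6 / 13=0.46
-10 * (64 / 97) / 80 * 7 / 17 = -56 / 1649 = -0.03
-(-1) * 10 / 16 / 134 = 0.00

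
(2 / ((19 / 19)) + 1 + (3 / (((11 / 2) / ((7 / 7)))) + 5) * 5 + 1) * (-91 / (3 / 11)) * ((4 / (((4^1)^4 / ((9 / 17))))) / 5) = -95277 / 5440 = -17.51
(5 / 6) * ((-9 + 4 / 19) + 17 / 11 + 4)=-565 / 209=-2.70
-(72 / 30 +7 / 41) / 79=-0.03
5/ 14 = 0.36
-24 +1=-23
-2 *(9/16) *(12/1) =-27/2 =-13.50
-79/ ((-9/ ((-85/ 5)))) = -1343/ 9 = -149.22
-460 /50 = -9.20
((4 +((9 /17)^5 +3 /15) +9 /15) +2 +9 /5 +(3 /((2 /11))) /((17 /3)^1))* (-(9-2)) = -1148287609 /14198570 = -80.87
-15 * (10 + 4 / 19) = -2910 / 19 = -153.16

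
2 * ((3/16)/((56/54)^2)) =0.35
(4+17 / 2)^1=25 / 2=12.50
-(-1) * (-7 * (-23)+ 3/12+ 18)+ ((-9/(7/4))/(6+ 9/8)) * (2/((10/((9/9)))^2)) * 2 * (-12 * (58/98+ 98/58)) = 3402638661/18899300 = 180.04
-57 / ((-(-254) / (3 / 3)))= -57 / 254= -0.22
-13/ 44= -0.30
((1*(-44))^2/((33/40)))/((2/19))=66880/3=22293.33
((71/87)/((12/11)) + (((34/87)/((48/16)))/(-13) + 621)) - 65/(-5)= 957185/1508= 634.74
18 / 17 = 1.06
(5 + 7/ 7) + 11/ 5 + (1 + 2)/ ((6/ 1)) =87/ 10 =8.70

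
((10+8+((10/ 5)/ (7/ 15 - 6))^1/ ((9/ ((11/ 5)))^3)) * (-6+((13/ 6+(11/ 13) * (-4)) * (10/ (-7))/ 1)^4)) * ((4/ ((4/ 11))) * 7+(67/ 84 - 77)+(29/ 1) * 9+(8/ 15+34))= 4962895634566794436067/ 294079168585463625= 16876.05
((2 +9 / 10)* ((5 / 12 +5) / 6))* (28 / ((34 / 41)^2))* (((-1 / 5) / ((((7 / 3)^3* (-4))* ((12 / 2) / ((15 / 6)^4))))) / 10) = 15843425 / 58003456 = 0.27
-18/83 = -0.22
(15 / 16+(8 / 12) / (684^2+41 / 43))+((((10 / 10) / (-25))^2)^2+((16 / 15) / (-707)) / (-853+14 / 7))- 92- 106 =-14907832713941025577937 / 75650279223706250000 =-197.06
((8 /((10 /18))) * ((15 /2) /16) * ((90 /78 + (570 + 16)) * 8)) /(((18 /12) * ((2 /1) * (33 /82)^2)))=102648584 /1573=65256.57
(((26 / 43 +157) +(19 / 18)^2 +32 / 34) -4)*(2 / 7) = 36867143 / 828954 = 44.47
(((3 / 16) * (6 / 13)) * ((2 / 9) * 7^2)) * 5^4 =30625 / 52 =588.94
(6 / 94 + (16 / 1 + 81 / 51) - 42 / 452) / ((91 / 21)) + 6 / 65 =48644319 / 11737310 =4.14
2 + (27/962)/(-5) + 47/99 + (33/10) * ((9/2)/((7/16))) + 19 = 184706453/3333330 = 55.41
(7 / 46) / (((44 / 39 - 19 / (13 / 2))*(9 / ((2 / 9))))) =-13 / 6210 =-0.00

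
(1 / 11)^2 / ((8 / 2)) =1 / 484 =0.00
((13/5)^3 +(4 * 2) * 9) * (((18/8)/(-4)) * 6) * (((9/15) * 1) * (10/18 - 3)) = 1108503/2500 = 443.40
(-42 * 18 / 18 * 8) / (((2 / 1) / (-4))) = 672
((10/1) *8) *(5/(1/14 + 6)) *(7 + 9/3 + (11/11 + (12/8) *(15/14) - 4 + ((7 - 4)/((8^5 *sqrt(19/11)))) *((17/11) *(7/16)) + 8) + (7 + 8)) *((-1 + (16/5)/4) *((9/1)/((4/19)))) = -302670/17 - 1323 *sqrt(209)/720896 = -17804.14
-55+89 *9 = 746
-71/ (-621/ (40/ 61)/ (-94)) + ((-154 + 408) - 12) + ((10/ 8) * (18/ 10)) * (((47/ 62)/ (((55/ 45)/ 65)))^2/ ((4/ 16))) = 261873525458233/ 17619362244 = 14862.83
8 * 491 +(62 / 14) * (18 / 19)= 522982 / 133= 3932.20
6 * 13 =78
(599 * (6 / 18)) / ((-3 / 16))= -9584 / 9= -1064.89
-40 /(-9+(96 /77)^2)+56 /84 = 6.04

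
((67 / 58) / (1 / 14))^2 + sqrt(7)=sqrt(7) + 219961 / 841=264.19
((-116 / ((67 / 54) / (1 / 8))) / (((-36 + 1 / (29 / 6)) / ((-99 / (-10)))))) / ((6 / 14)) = 1748439 / 231820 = 7.54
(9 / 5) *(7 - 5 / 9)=58 / 5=11.60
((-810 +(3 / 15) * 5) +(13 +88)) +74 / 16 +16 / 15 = -702.31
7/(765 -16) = 1/107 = 0.01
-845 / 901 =-0.94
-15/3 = -5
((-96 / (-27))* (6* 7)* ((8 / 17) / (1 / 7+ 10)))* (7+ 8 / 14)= 189952 / 3621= 52.46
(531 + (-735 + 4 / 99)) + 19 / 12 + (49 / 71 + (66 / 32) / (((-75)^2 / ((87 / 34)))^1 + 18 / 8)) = -241246347779 / 1196153046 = -201.69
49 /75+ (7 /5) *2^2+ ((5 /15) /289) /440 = 3975871 /635800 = 6.25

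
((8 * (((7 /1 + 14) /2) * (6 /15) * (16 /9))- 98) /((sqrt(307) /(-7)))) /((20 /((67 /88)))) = 134603 * sqrt(307) /4052400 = 0.58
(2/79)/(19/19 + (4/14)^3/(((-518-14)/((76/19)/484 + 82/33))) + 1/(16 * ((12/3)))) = 2119641216/85024892735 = 0.02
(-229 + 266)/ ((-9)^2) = 37/ 81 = 0.46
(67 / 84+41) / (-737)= -3511 / 61908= -0.06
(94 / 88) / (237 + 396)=0.00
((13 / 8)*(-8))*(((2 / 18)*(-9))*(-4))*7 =-364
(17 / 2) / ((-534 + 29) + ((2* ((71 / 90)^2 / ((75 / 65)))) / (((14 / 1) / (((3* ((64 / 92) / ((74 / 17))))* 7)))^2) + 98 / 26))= -540163420875 / 31848593263304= -0.02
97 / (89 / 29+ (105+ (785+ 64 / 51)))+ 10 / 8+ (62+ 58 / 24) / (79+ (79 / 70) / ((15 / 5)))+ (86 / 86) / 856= 40976930488927 / 18873233216120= 2.17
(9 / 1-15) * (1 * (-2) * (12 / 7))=144 / 7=20.57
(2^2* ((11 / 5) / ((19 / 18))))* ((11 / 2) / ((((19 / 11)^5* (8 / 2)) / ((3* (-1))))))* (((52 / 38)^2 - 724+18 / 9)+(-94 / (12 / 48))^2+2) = -26716761077988564 / 84917815205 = -314619.04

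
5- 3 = 2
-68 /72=-17 /18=-0.94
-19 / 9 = -2.11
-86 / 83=-1.04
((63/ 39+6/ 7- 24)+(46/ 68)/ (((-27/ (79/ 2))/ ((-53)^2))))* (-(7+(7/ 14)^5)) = 11701411175/ 594048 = 19697.75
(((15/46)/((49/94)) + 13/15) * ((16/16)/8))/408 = 12613/27588960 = 0.00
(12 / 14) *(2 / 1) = 1.71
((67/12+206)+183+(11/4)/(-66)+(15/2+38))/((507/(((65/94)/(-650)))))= -10561/11437920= -0.00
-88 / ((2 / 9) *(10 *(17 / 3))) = -594 / 85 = -6.99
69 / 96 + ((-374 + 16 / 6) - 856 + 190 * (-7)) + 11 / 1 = -244379 / 96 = -2545.61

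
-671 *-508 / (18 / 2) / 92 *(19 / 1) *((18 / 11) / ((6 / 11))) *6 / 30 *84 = 45335444 / 115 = 394221.25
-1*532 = -532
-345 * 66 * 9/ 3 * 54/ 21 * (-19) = 23362020/ 7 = 3337431.43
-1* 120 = -120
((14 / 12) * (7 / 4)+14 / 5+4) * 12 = 1061 / 10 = 106.10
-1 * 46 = -46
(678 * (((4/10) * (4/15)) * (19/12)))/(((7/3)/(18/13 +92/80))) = 1414873/11375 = 124.38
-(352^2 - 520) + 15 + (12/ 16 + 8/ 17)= -8389009/ 68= -123367.78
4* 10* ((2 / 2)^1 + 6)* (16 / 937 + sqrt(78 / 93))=4480 / 937 + 280* sqrt(806) / 31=261.21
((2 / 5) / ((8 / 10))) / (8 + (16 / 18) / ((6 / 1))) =0.06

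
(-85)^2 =7225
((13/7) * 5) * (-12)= -780/7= -111.43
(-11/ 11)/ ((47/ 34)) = -34/ 47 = -0.72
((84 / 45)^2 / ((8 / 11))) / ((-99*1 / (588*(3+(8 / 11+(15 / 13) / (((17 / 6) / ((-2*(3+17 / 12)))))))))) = -6069728 / 1640925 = -3.70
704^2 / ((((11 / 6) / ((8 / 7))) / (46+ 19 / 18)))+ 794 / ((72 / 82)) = 261701525 / 18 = 14538973.61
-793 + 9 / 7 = -5542 / 7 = -791.71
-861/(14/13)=-1599/2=-799.50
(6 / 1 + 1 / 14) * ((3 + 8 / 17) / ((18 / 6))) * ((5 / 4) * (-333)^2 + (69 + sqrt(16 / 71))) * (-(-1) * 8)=4720 * sqrt(71) / 1491 + 54547565 / 7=7792535.96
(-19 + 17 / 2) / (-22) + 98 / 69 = 5761 / 3036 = 1.90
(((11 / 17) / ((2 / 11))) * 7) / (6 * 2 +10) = 77 / 68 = 1.13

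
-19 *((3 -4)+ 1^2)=0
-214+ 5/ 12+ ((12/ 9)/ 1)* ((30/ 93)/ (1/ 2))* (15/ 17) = -1345901/ 6324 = -212.82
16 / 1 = 16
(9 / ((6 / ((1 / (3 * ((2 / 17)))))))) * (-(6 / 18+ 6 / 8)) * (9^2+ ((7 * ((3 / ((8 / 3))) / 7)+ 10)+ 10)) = -470.20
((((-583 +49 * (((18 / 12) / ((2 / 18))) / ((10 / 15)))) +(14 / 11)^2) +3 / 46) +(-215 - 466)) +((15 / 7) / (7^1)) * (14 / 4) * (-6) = -21545481 / 77924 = -276.49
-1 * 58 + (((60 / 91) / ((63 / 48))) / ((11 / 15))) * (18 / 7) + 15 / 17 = -46157779 / 833833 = -55.36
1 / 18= 0.06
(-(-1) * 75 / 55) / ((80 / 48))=9 / 11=0.82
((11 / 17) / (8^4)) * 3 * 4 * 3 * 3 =297 / 17408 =0.02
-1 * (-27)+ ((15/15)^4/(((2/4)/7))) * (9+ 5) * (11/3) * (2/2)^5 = 2237/3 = 745.67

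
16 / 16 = 1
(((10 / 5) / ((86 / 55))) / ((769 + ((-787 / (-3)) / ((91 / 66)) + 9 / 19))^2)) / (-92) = -164419255 / 10893090864516176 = -0.00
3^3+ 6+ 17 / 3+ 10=146 / 3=48.67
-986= -986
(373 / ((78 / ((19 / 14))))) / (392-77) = 0.02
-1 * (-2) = 2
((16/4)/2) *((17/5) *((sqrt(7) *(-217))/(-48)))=3689 *sqrt(7)/120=81.33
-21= -21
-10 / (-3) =10 / 3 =3.33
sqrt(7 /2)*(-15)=-15*sqrt(14) /2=-28.06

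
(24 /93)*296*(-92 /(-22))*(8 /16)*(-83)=-4520512 /341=-13256.63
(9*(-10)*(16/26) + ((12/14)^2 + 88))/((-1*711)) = -21244/452907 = -0.05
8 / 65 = 0.12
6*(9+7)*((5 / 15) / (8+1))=32 / 9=3.56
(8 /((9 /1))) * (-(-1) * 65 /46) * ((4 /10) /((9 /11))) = 1144 /1863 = 0.61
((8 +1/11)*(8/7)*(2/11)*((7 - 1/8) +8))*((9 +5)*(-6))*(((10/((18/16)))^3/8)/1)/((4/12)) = -5422592000/9801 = -553269.26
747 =747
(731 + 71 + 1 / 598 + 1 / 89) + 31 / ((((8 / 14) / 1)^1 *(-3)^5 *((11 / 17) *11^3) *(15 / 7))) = 802.01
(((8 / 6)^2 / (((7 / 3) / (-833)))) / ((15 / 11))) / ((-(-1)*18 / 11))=-115192 / 405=-284.42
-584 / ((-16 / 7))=511 / 2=255.50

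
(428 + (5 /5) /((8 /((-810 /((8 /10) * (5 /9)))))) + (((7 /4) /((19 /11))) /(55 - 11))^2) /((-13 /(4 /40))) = -18500577 /12014080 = -1.54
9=9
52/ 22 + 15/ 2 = 217/ 22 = 9.86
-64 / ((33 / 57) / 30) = -36480 / 11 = -3316.36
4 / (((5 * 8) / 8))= 4 / 5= 0.80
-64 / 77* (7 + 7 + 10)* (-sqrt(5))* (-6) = -9216* sqrt(5) / 77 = -267.63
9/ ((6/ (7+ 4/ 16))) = 87/ 8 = 10.88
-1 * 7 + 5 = -2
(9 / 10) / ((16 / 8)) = 9 / 20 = 0.45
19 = 19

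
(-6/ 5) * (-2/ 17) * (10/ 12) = 2/ 17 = 0.12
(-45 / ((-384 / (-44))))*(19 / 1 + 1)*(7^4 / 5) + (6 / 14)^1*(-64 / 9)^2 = -74842417 / 1512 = -49498.95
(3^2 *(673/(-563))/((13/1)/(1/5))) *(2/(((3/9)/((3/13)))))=-109026/475735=-0.23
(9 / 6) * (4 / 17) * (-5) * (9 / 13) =-270 / 221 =-1.22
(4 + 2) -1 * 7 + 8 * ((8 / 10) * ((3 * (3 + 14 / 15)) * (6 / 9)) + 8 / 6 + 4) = 92.01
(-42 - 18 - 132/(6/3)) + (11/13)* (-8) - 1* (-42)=-1180/13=-90.77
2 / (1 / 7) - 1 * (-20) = 34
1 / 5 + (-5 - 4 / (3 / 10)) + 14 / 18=-781 / 45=-17.36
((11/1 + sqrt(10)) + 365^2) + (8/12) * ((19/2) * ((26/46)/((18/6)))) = sqrt(10) + 27580099/207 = 133240.36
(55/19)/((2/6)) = 8.68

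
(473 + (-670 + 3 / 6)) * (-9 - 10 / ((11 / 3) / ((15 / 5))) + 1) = 34977 / 11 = 3179.73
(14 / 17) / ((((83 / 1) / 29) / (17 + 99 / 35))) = 40252 / 7055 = 5.71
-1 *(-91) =91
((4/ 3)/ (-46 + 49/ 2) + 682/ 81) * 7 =203770/ 3483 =58.50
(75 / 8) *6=225 / 4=56.25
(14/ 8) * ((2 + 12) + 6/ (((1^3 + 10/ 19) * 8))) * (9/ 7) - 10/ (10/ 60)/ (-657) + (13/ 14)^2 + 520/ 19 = 5764024285/ 94604496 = 60.93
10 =10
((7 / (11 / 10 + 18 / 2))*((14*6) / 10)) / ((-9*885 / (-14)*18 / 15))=1372 / 160893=0.01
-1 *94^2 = -8836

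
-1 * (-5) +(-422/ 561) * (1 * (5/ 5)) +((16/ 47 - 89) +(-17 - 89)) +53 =-3623137/ 26367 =-137.41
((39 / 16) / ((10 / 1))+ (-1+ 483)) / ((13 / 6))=231477 / 1040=222.57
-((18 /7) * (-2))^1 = 5.14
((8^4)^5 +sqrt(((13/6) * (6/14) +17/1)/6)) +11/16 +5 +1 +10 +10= sqrt(5271)/42 +18446744073709552043/16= 1152921504606847004.42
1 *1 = 1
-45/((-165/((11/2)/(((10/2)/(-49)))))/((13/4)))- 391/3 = -21373/120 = -178.11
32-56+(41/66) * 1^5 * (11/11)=-1543/66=-23.38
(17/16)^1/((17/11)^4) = 14641/78608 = 0.19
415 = 415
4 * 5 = 20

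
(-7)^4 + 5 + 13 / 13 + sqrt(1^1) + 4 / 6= 7226 / 3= 2408.67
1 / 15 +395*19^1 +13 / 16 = 7505.88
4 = 4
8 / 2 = 4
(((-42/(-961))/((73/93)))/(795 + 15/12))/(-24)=-0.00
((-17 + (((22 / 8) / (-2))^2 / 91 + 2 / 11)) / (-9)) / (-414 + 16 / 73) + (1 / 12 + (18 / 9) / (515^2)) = 121376973252929 / 1539724365379200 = 0.08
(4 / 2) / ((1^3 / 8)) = 16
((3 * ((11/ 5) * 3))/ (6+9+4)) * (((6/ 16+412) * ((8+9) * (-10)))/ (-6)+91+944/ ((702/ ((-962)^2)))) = 157096951/ 120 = 1309141.26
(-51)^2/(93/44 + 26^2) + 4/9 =1149344/268533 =4.28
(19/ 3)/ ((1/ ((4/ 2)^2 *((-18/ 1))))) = -456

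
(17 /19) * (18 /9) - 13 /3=-145 /57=-2.54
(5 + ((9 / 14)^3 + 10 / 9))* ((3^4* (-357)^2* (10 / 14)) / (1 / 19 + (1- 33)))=-350214909255 / 237944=-1471837.53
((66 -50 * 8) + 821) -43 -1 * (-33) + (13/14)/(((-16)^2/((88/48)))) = 10257551/21504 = 477.01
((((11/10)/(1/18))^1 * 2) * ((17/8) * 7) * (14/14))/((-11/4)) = -1071/5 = -214.20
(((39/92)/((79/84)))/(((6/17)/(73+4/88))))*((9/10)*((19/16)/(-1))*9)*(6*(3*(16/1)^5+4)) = -16936023560.54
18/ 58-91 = -2630/ 29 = -90.69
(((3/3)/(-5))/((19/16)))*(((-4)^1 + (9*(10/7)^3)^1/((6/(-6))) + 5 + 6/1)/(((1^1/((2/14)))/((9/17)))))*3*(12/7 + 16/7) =11403072/3877615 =2.94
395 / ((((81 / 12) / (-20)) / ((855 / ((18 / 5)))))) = -7505000 / 27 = -277962.96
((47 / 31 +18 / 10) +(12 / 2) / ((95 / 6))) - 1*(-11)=43277 / 2945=14.70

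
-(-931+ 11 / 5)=4644 / 5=928.80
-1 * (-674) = 674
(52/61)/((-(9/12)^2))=-832/549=-1.52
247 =247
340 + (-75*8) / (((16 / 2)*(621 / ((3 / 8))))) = 187655 / 552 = 339.95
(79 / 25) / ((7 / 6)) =474 / 175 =2.71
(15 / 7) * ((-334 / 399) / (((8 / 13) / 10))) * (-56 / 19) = 217100 / 2527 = 85.91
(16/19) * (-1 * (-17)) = 272/19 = 14.32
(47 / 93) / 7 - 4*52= -135361 / 651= -207.93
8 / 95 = 0.08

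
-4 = -4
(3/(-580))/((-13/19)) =57/7540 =0.01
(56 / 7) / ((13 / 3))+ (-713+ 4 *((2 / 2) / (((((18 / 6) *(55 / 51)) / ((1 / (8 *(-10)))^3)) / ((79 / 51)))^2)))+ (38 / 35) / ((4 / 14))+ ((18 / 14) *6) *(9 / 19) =-2170851844423669209311 / 3084912230400000000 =-703.70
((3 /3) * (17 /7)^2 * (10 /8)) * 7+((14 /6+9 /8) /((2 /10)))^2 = 1413655 /4032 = 350.61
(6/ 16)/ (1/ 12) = 9/ 2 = 4.50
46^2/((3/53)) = 112148/3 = 37382.67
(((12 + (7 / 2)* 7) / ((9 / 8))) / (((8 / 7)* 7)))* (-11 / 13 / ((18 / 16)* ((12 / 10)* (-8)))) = 4015 / 12636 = 0.32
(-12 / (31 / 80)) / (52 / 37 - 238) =5920 / 45229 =0.13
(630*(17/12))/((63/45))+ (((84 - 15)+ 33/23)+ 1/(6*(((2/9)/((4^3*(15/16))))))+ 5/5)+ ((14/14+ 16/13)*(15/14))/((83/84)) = 37540859/49634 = 756.35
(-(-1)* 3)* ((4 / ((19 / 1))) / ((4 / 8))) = 1.26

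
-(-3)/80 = 3/80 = 0.04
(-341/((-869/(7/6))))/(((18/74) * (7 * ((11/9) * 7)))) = 1147/36498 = 0.03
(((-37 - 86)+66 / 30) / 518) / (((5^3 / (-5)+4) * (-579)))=-0.00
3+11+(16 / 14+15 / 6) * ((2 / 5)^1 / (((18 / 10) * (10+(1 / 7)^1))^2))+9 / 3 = 2314414 / 136107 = 17.00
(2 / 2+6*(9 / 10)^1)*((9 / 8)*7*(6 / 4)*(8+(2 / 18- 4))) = 310.80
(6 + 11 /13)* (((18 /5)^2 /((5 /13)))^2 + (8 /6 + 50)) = 4950988298 /609375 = 8124.70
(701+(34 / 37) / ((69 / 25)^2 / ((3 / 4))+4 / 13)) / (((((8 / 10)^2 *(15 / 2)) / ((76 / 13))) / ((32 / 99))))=34921109185 / 126523683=276.00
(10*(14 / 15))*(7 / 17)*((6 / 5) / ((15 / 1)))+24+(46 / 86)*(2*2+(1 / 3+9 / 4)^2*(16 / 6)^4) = 2757145708 / 13322475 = 206.95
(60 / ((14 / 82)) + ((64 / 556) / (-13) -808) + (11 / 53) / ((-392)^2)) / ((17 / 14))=-6719288801627 / 17870102432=-376.01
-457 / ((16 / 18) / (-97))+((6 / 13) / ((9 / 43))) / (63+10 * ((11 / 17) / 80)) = 133484863909 / 2676648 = 49870.16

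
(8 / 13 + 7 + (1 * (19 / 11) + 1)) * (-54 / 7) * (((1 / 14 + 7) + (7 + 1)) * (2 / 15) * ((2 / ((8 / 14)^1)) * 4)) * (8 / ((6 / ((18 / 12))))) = -22468968 / 5005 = -4489.30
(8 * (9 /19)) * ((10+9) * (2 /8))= 18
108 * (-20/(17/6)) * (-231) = 2993760/17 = 176103.53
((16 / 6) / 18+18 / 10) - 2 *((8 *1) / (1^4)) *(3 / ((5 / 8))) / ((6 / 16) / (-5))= 138503 / 135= 1025.95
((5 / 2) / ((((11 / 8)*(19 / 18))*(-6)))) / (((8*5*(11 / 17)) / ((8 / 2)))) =-102 / 2299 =-0.04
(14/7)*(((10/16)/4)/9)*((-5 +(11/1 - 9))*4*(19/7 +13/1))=-275/42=-6.55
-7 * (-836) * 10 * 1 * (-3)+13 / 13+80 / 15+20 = -526601 / 3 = -175533.67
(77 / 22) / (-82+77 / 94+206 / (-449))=-147721 / 3445683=-0.04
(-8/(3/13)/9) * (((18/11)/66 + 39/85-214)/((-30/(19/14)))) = -1084831904/29157975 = -37.21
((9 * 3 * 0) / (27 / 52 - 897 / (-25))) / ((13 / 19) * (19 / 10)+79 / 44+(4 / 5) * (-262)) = 0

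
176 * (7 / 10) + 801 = 924.20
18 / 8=9 / 4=2.25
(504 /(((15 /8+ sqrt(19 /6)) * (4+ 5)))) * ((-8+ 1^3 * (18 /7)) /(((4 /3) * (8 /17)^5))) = -3641933205 /68608+ 80931849 * sqrt(114) /17152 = -2703.34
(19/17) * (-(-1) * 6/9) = 38/51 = 0.75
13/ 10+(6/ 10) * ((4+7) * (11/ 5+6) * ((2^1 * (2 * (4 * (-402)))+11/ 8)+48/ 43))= -2992487923/ 8600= -347963.71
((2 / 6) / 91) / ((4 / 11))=11 / 1092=0.01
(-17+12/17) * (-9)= 146.65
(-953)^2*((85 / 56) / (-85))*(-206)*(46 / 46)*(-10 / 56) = -467727635 / 784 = -596591.37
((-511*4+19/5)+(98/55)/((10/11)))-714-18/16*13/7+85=-3737061/1400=-2669.33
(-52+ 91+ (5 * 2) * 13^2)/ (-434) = -247/ 62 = -3.98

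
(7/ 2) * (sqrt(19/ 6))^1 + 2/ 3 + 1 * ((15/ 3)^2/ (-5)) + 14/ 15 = -17/ 5 + 7 * sqrt(114)/ 12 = 2.83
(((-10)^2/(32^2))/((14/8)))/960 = 5/86016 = 0.00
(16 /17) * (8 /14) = 64 /119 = 0.54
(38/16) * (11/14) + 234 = 26417/112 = 235.87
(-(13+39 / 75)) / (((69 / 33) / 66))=-245388 / 575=-426.76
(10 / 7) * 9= 90 / 7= 12.86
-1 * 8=-8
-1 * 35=-35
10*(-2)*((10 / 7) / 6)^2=-500 / 441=-1.13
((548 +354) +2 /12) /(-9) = -5413 /54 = -100.24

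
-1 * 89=-89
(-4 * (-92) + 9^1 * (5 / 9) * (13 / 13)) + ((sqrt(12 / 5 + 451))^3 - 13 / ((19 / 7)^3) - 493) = -827539 / 6859 + 2267 * sqrt(11335) / 25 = 9533.68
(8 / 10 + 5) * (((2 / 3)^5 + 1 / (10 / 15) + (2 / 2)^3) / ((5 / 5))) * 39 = 482183 / 810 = 595.29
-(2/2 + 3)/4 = -1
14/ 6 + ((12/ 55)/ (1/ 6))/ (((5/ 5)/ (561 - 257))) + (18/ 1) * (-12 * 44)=-1502111/ 165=-9103.70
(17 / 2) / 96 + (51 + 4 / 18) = 29555 / 576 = 51.31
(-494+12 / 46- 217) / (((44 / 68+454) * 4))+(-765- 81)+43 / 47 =-28255971145 / 33420196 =-845.48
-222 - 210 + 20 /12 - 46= -1429 /3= -476.33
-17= -17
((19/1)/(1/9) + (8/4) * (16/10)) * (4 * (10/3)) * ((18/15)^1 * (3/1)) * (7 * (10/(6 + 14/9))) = 1316952/17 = 77467.76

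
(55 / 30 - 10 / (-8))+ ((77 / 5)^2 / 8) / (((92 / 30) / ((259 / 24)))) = 4742993 / 44160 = 107.40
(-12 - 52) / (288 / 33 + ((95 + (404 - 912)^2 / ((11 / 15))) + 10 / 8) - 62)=-2816 / 15485731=-0.00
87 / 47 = 1.85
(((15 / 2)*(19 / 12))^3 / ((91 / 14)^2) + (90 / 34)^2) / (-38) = -291586175 / 237562624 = -1.23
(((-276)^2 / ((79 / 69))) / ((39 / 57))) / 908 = 24966684 / 233129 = 107.09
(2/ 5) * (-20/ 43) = -8/ 43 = -0.19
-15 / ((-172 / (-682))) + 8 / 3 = -14657 / 258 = -56.81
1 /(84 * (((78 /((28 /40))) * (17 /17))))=1 /9360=0.00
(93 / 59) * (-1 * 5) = -465 / 59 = -7.88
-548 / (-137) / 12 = 1 / 3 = 0.33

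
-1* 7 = -7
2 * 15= 30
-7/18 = -0.39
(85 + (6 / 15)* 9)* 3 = 265.80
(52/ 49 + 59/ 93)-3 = -1.30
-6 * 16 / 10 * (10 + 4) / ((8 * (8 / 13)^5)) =-7797153 / 40960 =-190.36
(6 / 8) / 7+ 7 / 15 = 241 / 420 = 0.57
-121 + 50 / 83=-9993 / 83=-120.40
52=52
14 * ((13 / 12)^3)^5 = 358301251098635299 / 7703510787293184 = 46.51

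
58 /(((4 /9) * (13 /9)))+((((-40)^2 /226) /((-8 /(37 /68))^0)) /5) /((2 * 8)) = 265697 /2938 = 90.43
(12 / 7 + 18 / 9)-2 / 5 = 116 / 35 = 3.31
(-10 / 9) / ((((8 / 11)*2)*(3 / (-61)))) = 3355 / 216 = 15.53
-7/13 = -0.54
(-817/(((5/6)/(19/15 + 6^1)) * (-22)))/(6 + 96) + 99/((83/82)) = 235101299/2328150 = 100.98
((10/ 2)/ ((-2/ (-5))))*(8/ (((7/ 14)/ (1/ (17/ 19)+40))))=139800/ 17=8223.53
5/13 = 0.38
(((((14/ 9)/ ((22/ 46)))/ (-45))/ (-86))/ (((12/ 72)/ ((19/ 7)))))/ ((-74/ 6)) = -874/ 787545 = -0.00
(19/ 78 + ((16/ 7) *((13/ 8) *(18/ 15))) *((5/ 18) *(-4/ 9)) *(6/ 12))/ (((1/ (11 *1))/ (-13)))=1705/ 378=4.51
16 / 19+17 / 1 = 17.84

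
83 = 83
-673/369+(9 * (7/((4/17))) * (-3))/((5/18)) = -10677103/3690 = -2893.52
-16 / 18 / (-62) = 4 / 279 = 0.01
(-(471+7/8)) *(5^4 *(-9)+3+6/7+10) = 74137225/28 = 2647758.04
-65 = -65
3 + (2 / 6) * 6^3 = 75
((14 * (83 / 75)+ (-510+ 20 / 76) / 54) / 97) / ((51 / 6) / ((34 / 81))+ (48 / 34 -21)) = 5279486 / 55981125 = 0.09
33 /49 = 0.67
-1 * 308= -308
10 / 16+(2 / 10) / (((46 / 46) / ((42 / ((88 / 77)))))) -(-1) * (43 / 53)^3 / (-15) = 141839233 / 17865240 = 7.94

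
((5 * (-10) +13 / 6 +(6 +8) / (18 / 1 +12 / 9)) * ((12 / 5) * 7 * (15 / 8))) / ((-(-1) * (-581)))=2.55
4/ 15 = 0.27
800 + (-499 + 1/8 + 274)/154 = 140543/176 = 798.54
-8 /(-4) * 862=1724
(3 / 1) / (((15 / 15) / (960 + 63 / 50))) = 144189 / 50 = 2883.78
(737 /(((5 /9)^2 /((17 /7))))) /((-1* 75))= -338283 /4375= -77.32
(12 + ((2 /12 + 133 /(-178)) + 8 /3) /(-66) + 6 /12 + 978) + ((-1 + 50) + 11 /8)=73366969 /70488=1040.84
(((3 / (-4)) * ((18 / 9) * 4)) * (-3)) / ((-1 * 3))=-6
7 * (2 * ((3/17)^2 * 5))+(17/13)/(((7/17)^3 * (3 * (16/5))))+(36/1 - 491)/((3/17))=-159227919755/61855248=-2574.20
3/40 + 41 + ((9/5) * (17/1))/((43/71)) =157553/1720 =91.60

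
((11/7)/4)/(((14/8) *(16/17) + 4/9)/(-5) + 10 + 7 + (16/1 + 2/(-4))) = 1683/137438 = 0.01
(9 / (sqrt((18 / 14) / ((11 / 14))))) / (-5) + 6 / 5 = 6 / 5 - 3 * sqrt(22) / 10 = -0.21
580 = 580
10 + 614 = 624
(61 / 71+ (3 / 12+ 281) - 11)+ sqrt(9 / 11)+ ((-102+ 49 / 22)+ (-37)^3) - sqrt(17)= -157704717 / 3124 - sqrt(17)+ 3 *sqrt(11) / 11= -50484.88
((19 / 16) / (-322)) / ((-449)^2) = -19 / 1038648352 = -0.00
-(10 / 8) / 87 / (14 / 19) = -95 / 4872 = -0.02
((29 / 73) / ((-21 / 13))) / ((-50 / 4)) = 754 / 38325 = 0.02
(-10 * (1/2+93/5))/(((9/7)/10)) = -13370/9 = -1485.56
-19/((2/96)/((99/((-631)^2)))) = -90288/398161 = -0.23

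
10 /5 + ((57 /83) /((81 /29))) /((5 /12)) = 2.59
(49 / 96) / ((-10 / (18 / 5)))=-147 / 800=-0.18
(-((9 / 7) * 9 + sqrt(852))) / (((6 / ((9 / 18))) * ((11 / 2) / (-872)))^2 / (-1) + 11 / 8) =-380192 * sqrt(213) / 260293-15397776 / 1822051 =-29.77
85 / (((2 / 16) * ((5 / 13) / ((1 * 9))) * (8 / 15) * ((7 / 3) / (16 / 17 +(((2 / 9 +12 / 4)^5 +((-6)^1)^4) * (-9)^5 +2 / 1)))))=-1240777767645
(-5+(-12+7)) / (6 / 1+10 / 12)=-60 / 41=-1.46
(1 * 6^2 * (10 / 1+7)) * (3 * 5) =9180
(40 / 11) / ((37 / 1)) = 40 / 407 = 0.10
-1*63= -63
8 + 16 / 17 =152 / 17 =8.94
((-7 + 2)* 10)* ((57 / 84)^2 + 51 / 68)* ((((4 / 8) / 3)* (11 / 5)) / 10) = -10439 / 4704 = -2.22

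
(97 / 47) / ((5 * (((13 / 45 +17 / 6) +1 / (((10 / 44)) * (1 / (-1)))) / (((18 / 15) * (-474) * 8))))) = 39724992 / 27025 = 1469.93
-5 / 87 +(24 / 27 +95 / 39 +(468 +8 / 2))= 1612582 / 3393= 475.27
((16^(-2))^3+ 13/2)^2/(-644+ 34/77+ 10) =-915708484777934925/13731475263852642304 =-0.07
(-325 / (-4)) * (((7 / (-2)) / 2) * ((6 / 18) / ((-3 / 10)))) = 11375 / 72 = 157.99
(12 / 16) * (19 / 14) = 57 / 56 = 1.02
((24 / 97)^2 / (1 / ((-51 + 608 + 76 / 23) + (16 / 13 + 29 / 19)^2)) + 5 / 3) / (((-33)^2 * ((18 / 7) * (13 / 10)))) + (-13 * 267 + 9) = -17471331954467322829 / 5046615384410457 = -3461.99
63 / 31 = 2.03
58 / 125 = 0.46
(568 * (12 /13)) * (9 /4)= 15336 /13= 1179.69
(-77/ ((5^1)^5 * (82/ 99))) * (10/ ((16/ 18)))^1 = -0.33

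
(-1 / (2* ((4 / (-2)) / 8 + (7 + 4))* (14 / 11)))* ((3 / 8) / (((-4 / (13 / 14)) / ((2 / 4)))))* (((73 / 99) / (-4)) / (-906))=949 / 2932134912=0.00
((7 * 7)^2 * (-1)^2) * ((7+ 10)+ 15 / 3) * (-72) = -3803184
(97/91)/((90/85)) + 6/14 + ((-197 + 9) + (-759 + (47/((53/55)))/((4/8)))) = -848.02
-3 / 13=-0.23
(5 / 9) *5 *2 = 50 / 9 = 5.56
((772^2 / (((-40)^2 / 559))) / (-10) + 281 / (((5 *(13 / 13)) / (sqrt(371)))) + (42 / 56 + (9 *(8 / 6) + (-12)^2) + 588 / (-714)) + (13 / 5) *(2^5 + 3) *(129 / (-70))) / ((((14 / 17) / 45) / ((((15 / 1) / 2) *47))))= -380445172.77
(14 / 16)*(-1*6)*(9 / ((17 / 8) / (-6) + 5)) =-2268 / 223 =-10.17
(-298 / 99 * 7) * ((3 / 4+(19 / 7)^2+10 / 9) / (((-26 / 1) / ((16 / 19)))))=9702284 / 1540539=6.30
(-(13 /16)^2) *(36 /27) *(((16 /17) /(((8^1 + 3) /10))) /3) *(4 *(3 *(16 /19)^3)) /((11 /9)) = -20766720 /14108963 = -1.47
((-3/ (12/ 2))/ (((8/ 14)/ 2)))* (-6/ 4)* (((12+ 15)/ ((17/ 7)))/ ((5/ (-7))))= -27783/ 680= -40.86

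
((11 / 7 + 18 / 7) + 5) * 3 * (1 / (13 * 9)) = 64 / 273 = 0.23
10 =10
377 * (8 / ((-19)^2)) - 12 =-1316 / 361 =-3.65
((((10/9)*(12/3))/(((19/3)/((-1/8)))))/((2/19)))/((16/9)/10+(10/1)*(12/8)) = -75/1366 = -0.05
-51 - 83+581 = 447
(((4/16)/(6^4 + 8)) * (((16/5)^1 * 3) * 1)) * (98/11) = 147/8965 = 0.02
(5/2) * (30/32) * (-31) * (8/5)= -116.25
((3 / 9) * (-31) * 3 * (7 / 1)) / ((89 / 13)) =-2821 / 89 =-31.70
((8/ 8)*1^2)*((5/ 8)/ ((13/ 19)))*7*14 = 4655/ 52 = 89.52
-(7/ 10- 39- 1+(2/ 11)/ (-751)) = 3246593/ 82610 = 39.30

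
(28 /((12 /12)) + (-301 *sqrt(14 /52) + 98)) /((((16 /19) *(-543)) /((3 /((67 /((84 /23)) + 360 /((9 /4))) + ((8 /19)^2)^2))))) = -3275878977 /706871233330 + 15651421779 *sqrt(182) /36757304133160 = 0.00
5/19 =0.26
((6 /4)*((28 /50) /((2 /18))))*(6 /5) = 1134 /125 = 9.07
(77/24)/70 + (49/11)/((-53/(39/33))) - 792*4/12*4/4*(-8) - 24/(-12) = 3253617343/1539120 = 2113.95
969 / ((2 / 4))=1938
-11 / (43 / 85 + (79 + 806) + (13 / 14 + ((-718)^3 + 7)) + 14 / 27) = 0.00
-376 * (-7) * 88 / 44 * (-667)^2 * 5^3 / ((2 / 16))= 2341895696000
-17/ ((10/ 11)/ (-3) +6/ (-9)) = 561/ 32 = 17.53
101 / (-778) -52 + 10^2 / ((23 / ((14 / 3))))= -1709233 / 53682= -31.84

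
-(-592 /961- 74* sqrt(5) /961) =74* sqrt(5) /961 + 592 /961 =0.79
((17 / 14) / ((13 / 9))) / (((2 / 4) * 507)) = 51 / 15379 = 0.00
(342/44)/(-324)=-19/792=-0.02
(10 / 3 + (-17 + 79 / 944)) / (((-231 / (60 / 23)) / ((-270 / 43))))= -786825 / 816914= -0.96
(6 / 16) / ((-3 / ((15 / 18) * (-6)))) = 5 / 8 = 0.62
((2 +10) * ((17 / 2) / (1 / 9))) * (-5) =-4590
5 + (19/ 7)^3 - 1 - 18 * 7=-34987/ 343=-102.00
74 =74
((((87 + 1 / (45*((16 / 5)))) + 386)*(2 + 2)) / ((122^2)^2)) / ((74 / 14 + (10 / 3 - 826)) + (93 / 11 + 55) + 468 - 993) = -5244701 / 785376863675904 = -0.00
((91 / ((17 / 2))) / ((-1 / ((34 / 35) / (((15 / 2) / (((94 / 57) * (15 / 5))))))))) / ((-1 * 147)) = 9776 / 209475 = 0.05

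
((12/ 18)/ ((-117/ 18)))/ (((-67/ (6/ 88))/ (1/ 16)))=1/ 153296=0.00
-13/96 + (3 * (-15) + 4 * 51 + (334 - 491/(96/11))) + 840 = 61277/48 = 1276.60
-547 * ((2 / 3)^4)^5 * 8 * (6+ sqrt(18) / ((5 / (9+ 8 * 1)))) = -78005665792 * sqrt(2) / 5811307335 - 9177137152 / 1162261467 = -26.88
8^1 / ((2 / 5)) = 20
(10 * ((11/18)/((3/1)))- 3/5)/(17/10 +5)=388/1809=0.21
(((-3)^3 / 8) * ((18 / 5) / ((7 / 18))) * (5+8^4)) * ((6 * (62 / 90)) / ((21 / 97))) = -2996604801 / 1225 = -2446208.00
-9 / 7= -1.29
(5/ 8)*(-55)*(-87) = 23925/ 8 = 2990.62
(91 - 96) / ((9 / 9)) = -5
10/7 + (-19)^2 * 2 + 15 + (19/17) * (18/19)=739.49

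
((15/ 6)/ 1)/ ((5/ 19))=19/ 2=9.50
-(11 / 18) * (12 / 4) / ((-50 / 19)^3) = 75449 / 750000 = 0.10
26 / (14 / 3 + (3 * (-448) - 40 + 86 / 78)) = -338 / 17917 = -0.02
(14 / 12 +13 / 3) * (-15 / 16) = -165 / 32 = -5.16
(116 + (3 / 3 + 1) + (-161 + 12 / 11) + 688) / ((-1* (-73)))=7107 / 803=8.85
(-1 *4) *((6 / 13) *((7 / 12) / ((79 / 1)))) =-14 / 1027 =-0.01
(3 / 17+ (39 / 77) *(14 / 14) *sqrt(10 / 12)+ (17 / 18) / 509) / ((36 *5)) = 5555 / 5607144+ 13 *sqrt(30) / 27720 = 0.00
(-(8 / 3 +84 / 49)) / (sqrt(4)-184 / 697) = -32062 / 12705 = -2.52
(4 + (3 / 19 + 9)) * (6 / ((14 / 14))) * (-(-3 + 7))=-6000 / 19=-315.79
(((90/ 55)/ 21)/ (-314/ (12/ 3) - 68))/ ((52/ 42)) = -18/ 41899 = -0.00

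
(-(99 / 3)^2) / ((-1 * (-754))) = -1089 / 754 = -1.44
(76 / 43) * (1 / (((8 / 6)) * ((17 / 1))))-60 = -43803 / 731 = -59.92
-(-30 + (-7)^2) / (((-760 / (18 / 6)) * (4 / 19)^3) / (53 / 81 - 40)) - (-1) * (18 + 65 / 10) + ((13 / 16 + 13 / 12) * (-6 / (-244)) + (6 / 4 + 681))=1647697187 / 4216320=390.79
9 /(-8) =-9 /8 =-1.12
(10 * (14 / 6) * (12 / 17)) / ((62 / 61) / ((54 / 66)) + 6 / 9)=19215 / 2227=8.63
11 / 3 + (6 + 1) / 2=43 / 6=7.17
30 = 30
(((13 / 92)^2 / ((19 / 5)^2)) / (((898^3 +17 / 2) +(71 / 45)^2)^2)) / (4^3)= 0.00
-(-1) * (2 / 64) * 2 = 1 / 16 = 0.06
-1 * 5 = -5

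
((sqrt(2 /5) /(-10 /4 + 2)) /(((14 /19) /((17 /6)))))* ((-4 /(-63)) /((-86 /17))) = 5491* sqrt(10) /284445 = 0.06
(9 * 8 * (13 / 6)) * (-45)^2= 315900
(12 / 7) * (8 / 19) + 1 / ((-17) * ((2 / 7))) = 2333 / 4522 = 0.52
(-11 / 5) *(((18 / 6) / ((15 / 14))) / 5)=-154 / 125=-1.23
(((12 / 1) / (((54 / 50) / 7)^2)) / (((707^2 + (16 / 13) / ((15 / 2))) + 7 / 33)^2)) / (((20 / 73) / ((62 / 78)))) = 17583190625 / 3003697734861106944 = 0.00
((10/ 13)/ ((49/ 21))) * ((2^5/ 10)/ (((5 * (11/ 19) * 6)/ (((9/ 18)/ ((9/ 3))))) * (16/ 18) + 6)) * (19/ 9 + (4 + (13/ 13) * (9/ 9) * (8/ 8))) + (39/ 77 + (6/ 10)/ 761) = 6245570798/ 10706550855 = 0.58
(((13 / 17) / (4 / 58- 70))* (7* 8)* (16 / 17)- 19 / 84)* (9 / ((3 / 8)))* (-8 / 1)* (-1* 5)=-20261680 / 26299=-770.44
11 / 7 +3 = 32 / 7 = 4.57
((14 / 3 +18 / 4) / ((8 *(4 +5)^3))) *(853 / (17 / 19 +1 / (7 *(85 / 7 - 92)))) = 498284215 / 331864128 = 1.50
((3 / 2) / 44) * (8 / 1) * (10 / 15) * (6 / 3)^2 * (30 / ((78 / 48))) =1920 / 143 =13.43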